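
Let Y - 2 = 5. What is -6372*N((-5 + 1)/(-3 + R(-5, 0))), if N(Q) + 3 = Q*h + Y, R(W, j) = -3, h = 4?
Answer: -42480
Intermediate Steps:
Y = 7 (Y = 2 + 5 = 7)
N(Q) = 4 + 4*Q (N(Q) = -3 + (Q*4 + 7) = -3 + (4*Q + 7) = -3 + (7 + 4*Q) = 4 + 4*Q)
-6372*N((-5 + 1)/(-3 + R(-5, 0))) = -6372*(4 + 4*((-5 + 1)/(-3 - 3))) = -6372*(4 + 4*(-4/(-6))) = -6372*(4 + 4*(-4*(-⅙))) = -6372*(4 + 4*(⅔)) = -6372*(4 + 8/3) = -6372*20/3 = -42480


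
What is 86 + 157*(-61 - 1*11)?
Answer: -11218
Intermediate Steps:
86 + 157*(-61 - 1*11) = 86 + 157*(-61 - 11) = 86 + 157*(-72) = 86 - 11304 = -11218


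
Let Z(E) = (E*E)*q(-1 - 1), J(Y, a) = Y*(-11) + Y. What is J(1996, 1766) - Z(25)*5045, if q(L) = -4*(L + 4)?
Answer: 25205040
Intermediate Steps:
J(Y, a) = -10*Y (J(Y, a) = -11*Y + Y = -10*Y)
q(L) = -16 - 4*L (q(L) = -4*(4 + L) = -16 - 4*L)
Z(E) = -8*E² (Z(E) = (E*E)*(-16 - 4*(-1 - 1)) = E²*(-16 - 4*(-2)) = E²*(-16 + 8) = E²*(-8) = -8*E²)
J(1996, 1766) - Z(25)*5045 = -10*1996 - (-8*25²)*5045 = -19960 - (-8*625)*5045 = -19960 - (-5000)*5045 = -19960 - 1*(-25225000) = -19960 + 25225000 = 25205040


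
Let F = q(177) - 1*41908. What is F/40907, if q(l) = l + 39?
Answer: -41692/40907 ≈ -1.0192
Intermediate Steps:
q(l) = 39 + l
F = -41692 (F = (39 + 177) - 1*41908 = 216 - 41908 = -41692)
F/40907 = -41692/40907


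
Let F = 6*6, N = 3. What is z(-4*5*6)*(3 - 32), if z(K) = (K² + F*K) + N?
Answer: -292407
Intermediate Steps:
F = 36
z(K) = 3 + K² + 36*K (z(K) = (K² + 36*K) + 3 = 3 + K² + 36*K)
z(-4*5*6)*(3 - 32) = (3 + (-4*5*6)² + 36*(-4*5*6))*(3 - 32) = (3 + (-20*6)² + 36*(-20*6))*(-29) = (3 + (-120)² + 36*(-120))*(-29) = (3 + 14400 - 4320)*(-29) = 10083*(-29) = -292407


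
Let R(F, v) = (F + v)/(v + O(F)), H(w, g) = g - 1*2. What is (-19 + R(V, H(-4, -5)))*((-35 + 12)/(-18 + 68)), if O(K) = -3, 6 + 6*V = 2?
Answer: 12581/1500 ≈ 8.3873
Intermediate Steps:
V = -⅔ (V = -1 + (⅙)*2 = -1 + ⅓ = -⅔ ≈ -0.66667)
H(w, g) = -2 + g (H(w, g) = g - 2 = -2 + g)
R(F, v) = (F + v)/(-3 + v) (R(F, v) = (F + v)/(v - 3) = (F + v)/(-3 + v))
(-19 + R(V, H(-4, -5)))*((-35 + 12)/(-18 + 68)) = (-19 + (-⅔ + (-2 - 5))/(-3 + (-2 - 5)))*((-35 + 12)/(-18 + 68)) = (-19 + (-⅔ - 7)/(-3 - 7))*(-23/50) = (-19 - 23/3/(-10))*(-23*1/50) = (-19 - ⅒*(-23/3))*(-23/50) = (-19 + 23/30)*(-23/50) = -547/30*(-23/50) = 12581/1500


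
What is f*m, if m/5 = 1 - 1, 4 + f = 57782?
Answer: 0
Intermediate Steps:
f = 57778 (f = -4 + 57782 = 57778)
m = 0 (m = 5*(1 - 1) = 5*0 = 0)
f*m = 57778*0 = 0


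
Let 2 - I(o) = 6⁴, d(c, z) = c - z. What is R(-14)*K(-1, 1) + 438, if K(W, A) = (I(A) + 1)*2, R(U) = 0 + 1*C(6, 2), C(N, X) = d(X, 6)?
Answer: 10782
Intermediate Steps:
C(N, X) = -6 + X (C(N, X) = X - 1*6 = X - 6 = -6 + X)
I(o) = -1294 (I(o) = 2 - 1*6⁴ = 2 - 1*1296 = 2 - 1296 = -1294)
R(U) = -4 (R(U) = 0 + 1*(-6 + 2) = 0 + 1*(-4) = 0 - 4 = -4)
K(W, A) = -2586 (K(W, A) = (-1294 + 1)*2 = -1293*2 = -2586)
R(-14)*K(-1, 1) + 438 = -4*(-2586) + 438 = 10344 + 438 = 10782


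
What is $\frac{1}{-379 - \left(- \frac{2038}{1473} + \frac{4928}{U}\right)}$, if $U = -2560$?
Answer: $- \frac{58920}{22135739} \approx -0.0026618$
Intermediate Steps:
$\frac{1}{-379 - \left(- \frac{2038}{1473} + \frac{4928}{U}\right)} = \frac{1}{-379 - \left(- \frac{2038}{1473} - \frac{77}{40}\right)} = \frac{1}{-379 - - \frac{194941}{58920}} = \frac{1}{-379 + \left(\frac{77}{40} + \frac{2038}{1473}\right)} = \frac{1}{-379 + \frac{194941}{58920}} = \frac{1}{- \frac{22135739}{58920}} = - \frac{58920}{22135739}$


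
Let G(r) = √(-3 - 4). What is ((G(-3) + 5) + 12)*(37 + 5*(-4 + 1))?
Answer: 374 + 22*I*√7 ≈ 374.0 + 58.207*I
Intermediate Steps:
G(r) = I*√7 (G(r) = √(-7) = I*√7)
((G(-3) + 5) + 12)*(37 + 5*(-4 + 1)) = ((I*√7 + 5) + 12)*(37 + 5*(-4 + 1)) = ((5 + I*√7) + 12)*(37 + 5*(-3)) = (17 + I*√7)*(37 - 15) = (17 + I*√7)*22 = 374 + 22*I*√7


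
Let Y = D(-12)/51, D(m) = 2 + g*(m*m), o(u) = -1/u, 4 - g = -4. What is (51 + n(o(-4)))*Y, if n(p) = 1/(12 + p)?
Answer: 2888462/2499 ≈ 1155.8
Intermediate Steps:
g = 8 (g = 4 - 1*(-4) = 4 + 4 = 8)
D(m) = 2 + 8*m**2 (D(m) = 2 + 8*(m*m) = 2 + 8*m**2)
Y = 1154/51 (Y = (2 + 8*(-12)**2)/51 = (2 + 8*144)*(1/51) = (2 + 1152)*(1/51) = 1154*(1/51) = 1154/51 ≈ 22.627)
(51 + n(o(-4)))*Y = (51 + 1/(12 - 1/(-4)))*(1154/51) = (51 + 1/(12 - 1*(-1/4)))*(1154/51) = (51 + 1/(12 + 1/4))*(1154/51) = (51 + 1/(49/4))*(1154/51) = (51 + 4/49)*(1154/51) = (2503/49)*(1154/51) = 2888462/2499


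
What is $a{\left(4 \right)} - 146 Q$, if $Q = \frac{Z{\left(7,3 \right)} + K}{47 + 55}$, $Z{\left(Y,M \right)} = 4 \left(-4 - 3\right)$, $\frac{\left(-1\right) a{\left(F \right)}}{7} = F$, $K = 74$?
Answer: $- \frac{4786}{51} \approx -93.843$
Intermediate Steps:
$a{\left(F \right)} = - 7 F$
$Z{\left(Y,M \right)} = -28$ ($Z{\left(Y,M \right)} = 4 \left(-7\right) = -28$)
$Q = \frac{23}{51}$ ($Q = \frac{-28 + 74}{47 + 55} = \frac{46}{102} = 46 \cdot \frac{1}{102} = \frac{23}{51} \approx 0.45098$)
$a{\left(4 \right)} - 146 Q = \left(-7\right) 4 - \frac{3358}{51} = -28 - \frac{3358}{51} = - \frac{4786}{51}$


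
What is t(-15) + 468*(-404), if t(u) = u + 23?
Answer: -189064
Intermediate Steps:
t(u) = 23 + u
t(-15) + 468*(-404) = (23 - 15) + 468*(-404) = 8 - 189072 = -189064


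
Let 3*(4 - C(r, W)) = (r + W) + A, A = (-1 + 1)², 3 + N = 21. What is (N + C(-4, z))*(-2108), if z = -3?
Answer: -153884/3 ≈ -51295.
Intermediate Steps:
N = 18 (N = -3 + 21 = 18)
A = 0 (A = 0² = 0)
C(r, W) = 4 - W/3 - r/3 (C(r, W) = 4 - ((r + W) + 0)/3 = 4 - ((W + r) + 0)/3 = 4 - (W + r)/3 = 4 + (-W/3 - r/3) = 4 - W/3 - r/3)
(N + C(-4, z))*(-2108) = (18 + (4 - ⅓*(-3) - ⅓*(-4)))*(-2108) = (18 + (4 + 1 + 4/3))*(-2108) = (18 + 19/3)*(-2108) = (73/3)*(-2108) = -153884/3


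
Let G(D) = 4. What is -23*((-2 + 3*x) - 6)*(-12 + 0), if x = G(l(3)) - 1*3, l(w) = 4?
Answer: -1380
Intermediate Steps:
x = 1 (x = 4 - 1*3 = 4 - 3 = 1)
-23*((-2 + 3*x) - 6)*(-12 + 0) = -23*((-2 + 3*1) - 6)*(-12 + 0) = -23*((-2 + 3) - 6)*(-12) = -23*(1 - 6)*(-12) = -(-115)*(-12) = -23*60 = -1380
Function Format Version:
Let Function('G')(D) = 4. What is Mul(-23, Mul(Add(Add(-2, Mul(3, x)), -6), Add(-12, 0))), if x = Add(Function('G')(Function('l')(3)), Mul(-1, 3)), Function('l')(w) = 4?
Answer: -1380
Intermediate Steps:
x = 1 (x = Add(4, Mul(-1, 3)) = Add(4, -3) = 1)
Mul(-23, Mul(Add(Add(-2, Mul(3, x)), -6), Add(-12, 0))) = Mul(-23, Mul(Add(Add(-2, Mul(3, 1)), -6), Add(-12, 0))) = Mul(-23, Mul(Add(Add(-2, 3), -6), -12)) = Mul(-23, Mul(Add(1, -6), -12)) = Mul(-23, Mul(-5, -12)) = Mul(-23, 60) = -1380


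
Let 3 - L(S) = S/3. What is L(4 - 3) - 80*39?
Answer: -9352/3 ≈ -3117.3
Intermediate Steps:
L(S) = 3 - S/3
L(4 - 3) - 80*39 = (3 - (4 - 3)/3) - 80*39 = (3 - ⅓*1) - 3120 = (3 - ⅓) - 3120 = 8/3 - 3120 = -9352/3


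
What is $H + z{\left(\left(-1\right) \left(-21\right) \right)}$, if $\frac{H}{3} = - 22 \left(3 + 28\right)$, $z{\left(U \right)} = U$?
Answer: $-2025$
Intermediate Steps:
$H = -2046$ ($H = 3 \left(- 22 \left(3 + 28\right)\right) = 3 \left(\left(-22\right) 31\right) = 3 \left(-682\right) = -2046$)
$H + z{\left(\left(-1\right) \left(-21\right) \right)} = -2046 - -21 = -2046 + 21 = -2025$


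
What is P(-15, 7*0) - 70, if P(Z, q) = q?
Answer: -70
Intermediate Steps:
P(-15, 7*0) - 70 = 7*0 - 70 = 0 - 70 = -70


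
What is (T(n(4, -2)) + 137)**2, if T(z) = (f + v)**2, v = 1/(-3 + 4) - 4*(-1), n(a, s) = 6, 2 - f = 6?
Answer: 19044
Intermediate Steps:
f = -4 (f = 2 - 1*6 = 2 - 6 = -4)
v = 5 (v = 1/1 + 4 = 1 + 4 = 5)
T(z) = 1 (T(z) = (-4 + 5)**2 = 1**2 = 1)
(T(n(4, -2)) + 137)**2 = (1 + 137)**2 = 138**2 = 19044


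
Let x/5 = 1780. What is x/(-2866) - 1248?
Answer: -1792834/1433 ≈ -1251.1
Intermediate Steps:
x = 8900 (x = 5*1780 = 8900)
x/(-2866) - 1248 = 8900/(-2866) - 1248 = 8900*(-1/2866) - 1248 = -4450/1433 - 1248 = -1792834/1433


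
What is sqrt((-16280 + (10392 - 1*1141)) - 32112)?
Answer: 3*I*sqrt(4349) ≈ 197.84*I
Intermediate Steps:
sqrt((-16280 + (10392 - 1*1141)) - 32112) = sqrt((-16280 + (10392 - 1141)) - 32112) = sqrt((-16280 + 9251) - 32112) = sqrt(-7029 - 32112) = sqrt(-39141) = 3*I*sqrt(4349)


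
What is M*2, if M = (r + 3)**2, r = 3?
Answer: 72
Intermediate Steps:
M = 36 (M = (3 + 3)**2 = 6**2 = 36)
M*2 = 36*2 = 72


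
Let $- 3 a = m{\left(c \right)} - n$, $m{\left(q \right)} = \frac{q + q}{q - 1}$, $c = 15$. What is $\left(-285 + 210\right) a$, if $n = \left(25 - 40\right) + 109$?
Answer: $- \frac{16075}{7} \approx -2296.4$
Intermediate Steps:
$n = 94$ ($n = -15 + 109 = 94$)
$m{\left(q \right)} = \frac{2 q}{-1 + q}$
$a = \frac{643}{21}$ ($a = - \frac{2 \cdot 15 \frac{1}{-1 + 15} - 94}{3} = - \frac{2 \cdot 15 \cdot \frac{1}{14} - 94}{3} = - \frac{\frac{15}{7} - 94}{3} = \left(- \frac{1}{3}\right) \left(- \frac{643}{7}\right) = \frac{643}{21} \approx 30.619$)
$\left(-285 + 210\right) a = \left(-285 + 210\right) \frac{643}{21} = \left(-75\right) \frac{643}{21} = - \frac{16075}{7}$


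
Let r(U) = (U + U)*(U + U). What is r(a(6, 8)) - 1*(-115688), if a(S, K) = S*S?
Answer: 120872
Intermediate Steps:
a(S, K) = S²
r(U) = 4*U² (r(U) = (2*U)*(2*U) = 4*U²)
r(a(6, 8)) - 1*(-115688) = 4*(6²)² - 1*(-115688) = 4*36² + 115688 = 4*1296 + 115688 = 5184 + 115688 = 120872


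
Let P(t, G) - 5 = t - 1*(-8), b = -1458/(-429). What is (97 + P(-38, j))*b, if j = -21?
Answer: 34992/143 ≈ 244.70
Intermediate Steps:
b = 486/143 (b = -1458*(-1/429) = 486/143 ≈ 3.3986)
P(t, G) = 13 + t (P(t, G) = 5 + (t - 1*(-8)) = 5 + (t + 8) = 5 + (8 + t) = 13 + t)
(97 + P(-38, j))*b = (97 + (13 - 38))*(486/143) = (97 - 25)*(486/143) = 72*(486/143) = 34992/143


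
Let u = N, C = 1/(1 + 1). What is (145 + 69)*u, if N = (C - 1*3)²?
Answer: 2675/2 ≈ 1337.5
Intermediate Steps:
C = ½ (C = 1/2 = ½ ≈ 0.50000)
N = 25/4 (N = (½ - 1*3)² = (½ - 3)² = (-5/2)² = 25/4 ≈ 6.2500)
u = 25/4 ≈ 6.2500
(145 + 69)*u = (145 + 69)*(25/4) = 214*(25/4) = 2675/2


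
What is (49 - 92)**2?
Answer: 1849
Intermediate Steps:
(49 - 92)**2 = (-43)**2 = 1849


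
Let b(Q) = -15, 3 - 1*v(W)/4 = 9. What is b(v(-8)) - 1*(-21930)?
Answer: 21915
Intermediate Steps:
v(W) = -24 (v(W) = 12 - 4*9 = 12 - 36 = -24)
b(v(-8)) - 1*(-21930) = -15 - 1*(-21930) = -15 + 21930 = 21915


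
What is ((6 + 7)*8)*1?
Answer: 104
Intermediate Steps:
((6 + 7)*8)*1 = (13*8)*1 = 104*1 = 104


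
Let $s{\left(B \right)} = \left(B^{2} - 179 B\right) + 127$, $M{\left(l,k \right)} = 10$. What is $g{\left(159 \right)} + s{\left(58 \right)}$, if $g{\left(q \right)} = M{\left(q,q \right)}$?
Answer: $-6881$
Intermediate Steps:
$s{\left(B \right)} = 127 + B^{2} - 179 B$
$g{\left(q \right)} = 10$
$g{\left(159 \right)} + s{\left(58 \right)} = 10 + \left(127 + 58^{2} - 10382\right) = 10 + \left(127 + 3364 - 10382\right) = 10 - 6891 = -6881$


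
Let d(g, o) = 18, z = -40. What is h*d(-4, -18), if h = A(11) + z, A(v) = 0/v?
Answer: -720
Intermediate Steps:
A(v) = 0
h = -40 (h = 0 - 40 = -40)
h*d(-4, -18) = -40*18 = -720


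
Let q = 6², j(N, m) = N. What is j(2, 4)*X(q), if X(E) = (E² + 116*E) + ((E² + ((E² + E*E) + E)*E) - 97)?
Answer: 202558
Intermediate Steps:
q = 36
X(E) = -97 + 2*E² + 116*E + E*(E + 2*E²) (X(E) = (E² + 116*E) + ((E² + ((E² + E²) + E)*E) - 97) = (E² + 116*E) + ((E² + (2*E² + E)*E) - 97) = (E² + 116*E) + ((E² + (E + 2*E²)*E) - 97) = (E² + 116*E) + ((E² + E*(E + 2*E²)) - 97) = (E² + 116*E) + (-97 + E² + E*(E + 2*E²)) = -97 + 2*E² + 116*E + E*(E + 2*E²))
j(2, 4)*X(q) = 2*(-97 + 2*36³ + 3*36² + 116*36) = 2*(-97 + 2*46656 + 3*1296 + 4176) = 2*(-97 + 93312 + 3888 + 4176) = 2*101279 = 202558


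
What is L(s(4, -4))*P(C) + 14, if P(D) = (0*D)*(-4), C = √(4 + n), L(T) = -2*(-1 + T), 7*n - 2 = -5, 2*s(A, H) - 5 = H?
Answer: 14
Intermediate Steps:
s(A, H) = 5/2 + H/2
n = -3/7 (n = 2/7 + (⅐)*(-5) = 2/7 - 5/7 = -3/7 ≈ -0.42857)
L(T) = 2 - 2*T
C = 5*√7/7 (C = √(4 - 3/7) = √(25/7) = 5*√7/7 ≈ 1.8898)
P(D) = 0 (P(D) = 0*(-4) = 0)
L(s(4, -4))*P(C) + 14 = (2 - 2*(5/2 + (½)*(-4)))*0 + 14 = (2 - 2*(5/2 - 2))*0 + 14 = (2 - 2*½)*0 + 14 = (2 - 1)*0 + 14 = 1*0 + 14 = 0 + 14 = 14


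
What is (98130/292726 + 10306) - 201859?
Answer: -28036222674/146363 ≈ -1.9155e+5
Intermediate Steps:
(98130/292726 + 10306) - 201859 = (98130*(1/292726) + 10306) - 201859 = (49065/146363 + 10306) - 201859 = 1508466143/146363 - 201859 = -28036222674/146363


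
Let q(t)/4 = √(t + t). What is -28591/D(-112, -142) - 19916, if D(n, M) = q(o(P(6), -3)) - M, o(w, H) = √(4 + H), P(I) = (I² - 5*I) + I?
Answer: -202504417/10066 + 28591*√2/5033 ≈ -20110.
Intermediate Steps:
P(I) = I² - 4*I
q(t) = 4*√2*√t (q(t) = 4*√(t + t) = 4*√(2*t) = 4*(√2*√t) = 4*√2*√t)
D(n, M) = -M + 4*√2 (D(n, M) = 4*√2*√(√(4 - 3)) - M = 4*√2*√(√1) - M = 4*√2*√1 - M = 4*√2*1 - M = 4*√2 - M = -M + 4*√2)
-28591/D(-112, -142) - 19916 = -28591/(-1*(-142) + 4*√2) - 19916 = -28591/(142 + 4*√2) - 19916 = -19916 - 28591/(142 + 4*√2)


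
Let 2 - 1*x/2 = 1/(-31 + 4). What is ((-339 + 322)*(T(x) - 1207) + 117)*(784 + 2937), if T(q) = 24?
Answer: 75268388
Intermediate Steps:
x = 110/27 (x = 4 - 2/(-31 + 4) = 4 - 2/(-27) = 4 - 2*(-1/27) = 4 + 2/27 = 110/27 ≈ 4.0741)
((-339 + 322)*(T(x) - 1207) + 117)*(784 + 2937) = ((-339 + 322)*(24 - 1207) + 117)*(784 + 2937) = (-17*(-1183) + 117)*3721 = (20111 + 117)*3721 = 20228*3721 = 75268388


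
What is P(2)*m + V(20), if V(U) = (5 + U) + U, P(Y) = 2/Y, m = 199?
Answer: 244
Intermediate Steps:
V(U) = 5 + 2*U
P(2)*m + V(20) = (2/2)*199 + (5 + 2*20) = (2*(1/2))*199 + (5 + 40) = 1*199 + 45 = 199 + 45 = 244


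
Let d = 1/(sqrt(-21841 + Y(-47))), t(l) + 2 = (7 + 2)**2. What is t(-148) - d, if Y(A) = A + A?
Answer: 79 + I*sqrt(21935)/21935 ≈ 79.0 + 0.006752*I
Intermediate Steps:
Y(A) = 2*A
t(l) = 79 (t(l) = -2 + (7 + 2)**2 = -2 + 9**2 = -2 + 81 = 79)
d = -I*sqrt(21935)/21935 (d = 1/(sqrt(-21841 + 2*(-47))) = 1/(sqrt(-21841 - 94)) = 1/(sqrt(-21935)) = 1/(I*sqrt(21935)) = -I*sqrt(21935)/21935 ≈ -0.006752*I)
t(-148) - d = 79 - (-1)*I*sqrt(21935)/21935 = 79 + I*sqrt(21935)/21935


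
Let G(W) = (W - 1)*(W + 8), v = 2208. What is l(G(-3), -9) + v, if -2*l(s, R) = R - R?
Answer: 2208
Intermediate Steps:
G(W) = (-1 + W)*(8 + W)
l(s, R) = 0 (l(s, R) = -(R - R)/2 = -1/2*0 = 0)
l(G(-3), -9) + v = 0 + 2208 = 2208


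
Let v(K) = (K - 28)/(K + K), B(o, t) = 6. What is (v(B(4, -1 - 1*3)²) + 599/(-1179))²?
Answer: 2704/17161 ≈ 0.15757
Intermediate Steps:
v(K) = (-28 + K)/(2*K) (v(K) = (-28 + K)/((2*K)) = (-28 + K)*(1/(2*K)) = (-28 + K)/(2*K))
(v(B(4, -1 - 1*3)²) + 599/(-1179))² = ((-28 + 6²)/(2*(6²)) + 599/(-1179))² = ((½)*(-28 + 36)/36 + 599*(-1/1179))² = ((½)*(1/36)*8 - 599/1179)² = (⅑ - 599/1179)² = (-52/131)² = 2704/17161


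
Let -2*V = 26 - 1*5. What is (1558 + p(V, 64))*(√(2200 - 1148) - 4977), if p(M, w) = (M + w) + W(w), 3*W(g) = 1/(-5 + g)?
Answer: -946414707/118 + 570473*√263/177 ≈ -7.9682e+6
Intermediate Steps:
W(g) = 1/(3*(-5 + g))
V = -21/2 (V = -(26 - 1*5)/2 = -(26 - 5)/2 = -½*21 = -21/2 ≈ -10.500)
p(M, w) = M + w + 1/(3*(-5 + w)) (p(M, w) = (M + w) + 1/(3*(-5 + w)) = M + w + 1/(3*(-5 + w)))
(1558 + p(V, 64))*(√(2200 - 1148) - 4977) = (1558 + (⅓ + (-5 + 64)*(-21/2 + 64))/(-5 + 64))*(√(2200 - 1148) - 4977) = (1558 + (⅓ + 59*(107/2))/59)*(√1052 - 4977) = (1558 + (⅓ + 6313/2)/59)*(2*√263 - 4977) = (1558 + (1/59)*(18941/6))*(-4977 + 2*√263) = (1558 + 18941/354)*(-4977 + 2*√263) = 570473*(-4977 + 2*√263)/354 = -946414707/118 + 570473*√263/177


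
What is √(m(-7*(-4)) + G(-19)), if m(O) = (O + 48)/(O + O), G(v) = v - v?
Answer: √266/14 ≈ 1.1650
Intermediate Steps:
G(v) = 0
m(O) = (48 + O)/(2*O) (m(O) = (48 + O)/((2*O)) = (48 + O)*(1/(2*O)) = (48 + O)/(2*O))
√(m(-7*(-4)) + G(-19)) = √((48 - 7*(-4))/(2*((-7*(-4)))) + 0) = √((½)*(48 + 28)/28 + 0) = √((½)*(1/28)*76 + 0) = √(19/14 + 0) = √(19/14) = √266/14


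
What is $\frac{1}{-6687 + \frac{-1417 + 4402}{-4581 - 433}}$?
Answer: $- \frac{5014}{33531603} \approx -0.00014953$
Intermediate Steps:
$\frac{1}{-6687 + \frac{-1417 + 4402}{-4581 - 433}} = \frac{1}{-6687 + \frac{2985}{-5014}} = \frac{1}{-6687 + 2985 \left(- \frac{1}{5014}\right)} = \frac{1}{-6687 - \frac{2985}{5014}} = \frac{1}{- \frac{33531603}{5014}} = - \frac{5014}{33531603}$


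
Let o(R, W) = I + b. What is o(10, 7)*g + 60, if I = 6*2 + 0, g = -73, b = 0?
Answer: -816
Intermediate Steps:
I = 12 (I = 12 + 0 = 12)
o(R, W) = 12 (o(R, W) = 12 + 0 = 12)
o(10, 7)*g + 60 = 12*(-73) + 60 = -876 + 60 = -816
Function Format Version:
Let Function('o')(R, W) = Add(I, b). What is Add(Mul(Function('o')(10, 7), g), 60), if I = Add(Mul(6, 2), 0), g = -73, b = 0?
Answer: -816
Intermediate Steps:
I = 12 (I = Add(12, 0) = 12)
Function('o')(R, W) = 12 (Function('o')(R, W) = Add(12, 0) = 12)
Add(Mul(Function('o')(10, 7), g), 60) = Add(Mul(12, -73), 60) = Add(-876, 60) = -816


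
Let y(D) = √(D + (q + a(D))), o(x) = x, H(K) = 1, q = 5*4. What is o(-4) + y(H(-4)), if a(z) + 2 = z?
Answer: -4 + 2*√5 ≈ 0.47214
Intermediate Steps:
a(z) = -2 + z
q = 20
y(D) = √(18 + 2*D) (y(D) = √(D + (20 + (-2 + D))) = √(D + (18 + D)) = √(18 + 2*D))
o(-4) + y(H(-4)) = -4 + √(18 + 2*1) = -4 + √(18 + 2) = -4 + √20 = -4 + 2*√5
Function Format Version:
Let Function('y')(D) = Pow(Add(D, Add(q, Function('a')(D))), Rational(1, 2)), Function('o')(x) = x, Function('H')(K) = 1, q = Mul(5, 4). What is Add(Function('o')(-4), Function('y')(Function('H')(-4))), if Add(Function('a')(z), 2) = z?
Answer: Add(-4, Mul(2, Pow(5, Rational(1, 2)))) ≈ 0.47214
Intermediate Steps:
Function('a')(z) = Add(-2, z)
q = 20
Function('y')(D) = Pow(Add(18, Mul(2, D)), Rational(1, 2)) (Function('y')(D) = Pow(Add(D, Add(20, Add(-2, D))), Rational(1, 2)) = Pow(Add(D, Add(18, D)), Rational(1, 2)) = Pow(Add(18, Mul(2, D)), Rational(1, 2)))
Add(Function('o')(-4), Function('y')(Function('H')(-4))) = Add(-4, Pow(Add(18, Mul(2, 1)), Rational(1, 2))) = Add(-4, Pow(Add(18, 2), Rational(1, 2))) = Add(-4, Pow(20, Rational(1, 2))) = Add(-4, Mul(2, Pow(5, Rational(1, 2))))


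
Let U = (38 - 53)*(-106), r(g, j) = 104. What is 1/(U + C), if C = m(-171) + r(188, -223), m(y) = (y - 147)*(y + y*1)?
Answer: 1/110450 ≈ 9.0539e-6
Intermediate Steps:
m(y) = 2*y*(-147 + y) (m(y) = (-147 + y)*(y + y) = (-147 + y)*(2*y) = 2*y*(-147 + y))
U = 1590 (U = -15*(-106) = 1590)
C = 108860 (C = 2*(-171)*(-147 - 171) + 104 = 2*(-171)*(-318) + 104 = 108756 + 104 = 108860)
1/(U + C) = 1/(1590 + 108860) = 1/110450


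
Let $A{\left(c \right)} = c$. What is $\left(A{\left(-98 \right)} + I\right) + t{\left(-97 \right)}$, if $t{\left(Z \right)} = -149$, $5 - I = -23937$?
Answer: $23695$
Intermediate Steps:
$I = 23942$ ($I = 5 - -23937 = 5 + 23937 = 23942$)
$\left(A{\left(-98 \right)} + I\right) + t{\left(-97 \right)} = \left(-98 + 23942\right) - 149 = 23844 - 149 = 23695$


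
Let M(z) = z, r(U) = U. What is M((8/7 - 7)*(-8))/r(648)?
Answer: 41/567 ≈ 0.072310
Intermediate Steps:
M((8/7 - 7)*(-8))/r(648) = ((8/7 - 7)*(-8))/648 = ((8*(⅐) - 7)*(-8))*(1/648) = ((8/7 - 7)*(-8))*(1/648) = -41/7*(-8)*(1/648) = (328/7)*(1/648) = 41/567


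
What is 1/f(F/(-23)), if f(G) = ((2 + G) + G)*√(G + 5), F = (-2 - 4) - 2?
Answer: 23*√2829/7626 ≈ 0.16042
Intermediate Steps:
F = -8 (F = -6 - 2 = -8)
f(G) = √(5 + G)*(2 + 2*G) (f(G) = (2 + 2*G)*√(5 + G) = √(5 + G)*(2 + 2*G))
1/f(F/(-23)) = 1/(2*√(5 - 8/(-23))*(1 - 8/(-23))) = 1/(2*√(5 - 8*(-1/23))*(1 - 8*(-1/23))) = 1/(2*√(5 + 8/23)*(1 + 8/23)) = 1/(2*√(123/23)*(31/23)) = 1/(2*(√2829/23)*(31/23)) = 1/(62*√2829/529) = 23*√2829/7626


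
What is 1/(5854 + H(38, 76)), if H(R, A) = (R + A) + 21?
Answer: 1/5989 ≈ 0.00016697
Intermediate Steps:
H(R, A) = 21 + A + R (H(R, A) = (A + R) + 21 = 21 + A + R)
1/(5854 + H(38, 76)) = 1/(5854 + (21 + 76 + 38)) = 1/(5854 + 135) = 1/5989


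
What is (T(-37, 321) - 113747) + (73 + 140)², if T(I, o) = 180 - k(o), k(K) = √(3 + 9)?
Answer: -68198 - 2*√3 ≈ -68202.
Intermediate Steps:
k(K) = 2*√3 (k(K) = √12 = 2*√3)
T(I, o) = 180 - 2*√3
(T(-37, 321) - 113747) + (73 + 140)² = ((180 - 2*√3) - 113747) + (73 + 140)² = (-113567 - 2*√3) + 213² = (-113567 - 2*√3) + 45369 = -68198 - 2*√3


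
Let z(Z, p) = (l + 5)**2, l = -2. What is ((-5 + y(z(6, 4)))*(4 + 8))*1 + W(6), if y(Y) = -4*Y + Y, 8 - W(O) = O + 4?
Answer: -386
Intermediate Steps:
W(O) = 4 - O (W(O) = 8 - (O + 4) = 8 - (4 + O) = 8 + (-4 - O) = 4 - O)
z(Z, p) = 9 (z(Z, p) = (-2 + 5)**2 = 3**2 = 9)
y(Y) = -3*Y
((-5 + y(z(6, 4)))*(4 + 8))*1 + W(6) = ((-5 - 3*9)*(4 + 8))*1 + (4 - 1*6) = ((-5 - 27)*12)*1 + (4 - 6) = -32*12*1 - 2 = -384*1 - 2 = -384 - 2 = -386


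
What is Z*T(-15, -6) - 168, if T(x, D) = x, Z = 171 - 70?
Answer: -1683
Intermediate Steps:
Z = 101
Z*T(-15, -6) - 168 = 101*(-15) - 168 = -1515 - 168 = -1683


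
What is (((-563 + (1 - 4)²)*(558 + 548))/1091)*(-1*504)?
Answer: 308812896/1091 ≈ 2.8306e+5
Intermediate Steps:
(((-563 + (1 - 4)²)*(558 + 548))/1091)*(-1*504) = (((-563 + (-3)²)*1106)*(1/1091))*(-504) = (((-563 + 9)*1106)*(1/1091))*(-504) = (-554*1106*(1/1091))*(-504) = -612724*1/1091*(-504) = -612724/1091*(-504) = 308812896/1091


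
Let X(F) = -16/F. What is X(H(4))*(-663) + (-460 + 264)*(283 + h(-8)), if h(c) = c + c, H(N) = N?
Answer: -49680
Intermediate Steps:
h(c) = 2*c
X(H(4))*(-663) + (-460 + 264)*(283 + h(-8)) = -16/4*(-663) + (-460 + 264)*(283 + 2*(-8)) = -16*¼*(-663) - 196*(283 - 16) = -4*(-663) - 196*267 = 2652 - 52332 = -49680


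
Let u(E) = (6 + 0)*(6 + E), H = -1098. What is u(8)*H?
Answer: -92232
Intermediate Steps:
u(E) = 36 + 6*E (u(E) = 6*(6 + E) = 36 + 6*E)
u(8)*H = (36 + 6*8)*(-1098) = (36 + 48)*(-1098) = 84*(-1098) = -92232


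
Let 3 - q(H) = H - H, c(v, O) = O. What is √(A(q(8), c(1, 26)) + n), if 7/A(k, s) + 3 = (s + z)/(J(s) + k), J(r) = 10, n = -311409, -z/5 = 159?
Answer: I*√50826949726/404 ≈ 558.04*I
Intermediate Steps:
z = -795 (z = -5*159 = -795)
q(H) = 3 (q(H) = 3 - (H - H) = 3 - 1*0 = 3 + 0 = 3)
A(k, s) = 7/(-3 + (-795 + s)/(10 + k)) (A(k, s) = 7/(-3 + (s - 795)/(10 + k)) = 7/(-3 + (-795 + s)/(10 + k)))
√(A(q(8), c(1, 26)) + n) = √(7*(10 + 3)/(-825 + 26 - 3*3) - 311409) = √(7*13/(-825 + 26 - 9) - 311409) = √(7*13/(-808) - 311409) = √(7*(-1/808)*13 - 311409) = √(-91/808 - 311409) = √(-251618563/808) = I*√50826949726/404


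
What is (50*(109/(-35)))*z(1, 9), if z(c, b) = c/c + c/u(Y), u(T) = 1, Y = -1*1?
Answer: -2180/7 ≈ -311.43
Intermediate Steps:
Y = -1
z(c, b) = 1 + c (z(c, b) = c/c + c/1 = 1 + c*1 = 1 + c)
(50*(109/(-35)))*z(1, 9) = (50*(109/(-35)))*(1 + 1) = (50*(109*(-1/35)))*2 = (50*(-109/35))*2 = -1090/7*2 = -2180/7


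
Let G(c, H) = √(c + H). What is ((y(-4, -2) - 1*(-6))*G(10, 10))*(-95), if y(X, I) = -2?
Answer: -760*√5 ≈ -1699.4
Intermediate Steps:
G(c, H) = √(H + c)
((y(-4, -2) - 1*(-6))*G(10, 10))*(-95) = ((-2 - 1*(-6))*√(10 + 10))*(-95) = ((-2 + 6)*√20)*(-95) = (4*(2*√5))*(-95) = (8*√5)*(-95) = -760*√5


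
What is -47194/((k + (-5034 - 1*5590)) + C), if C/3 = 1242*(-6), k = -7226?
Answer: 23597/20103 ≈ 1.1738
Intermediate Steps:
C = -22356 (C = 3*(1242*(-6)) = 3*(-7452) = -22356)
-47194/((k + (-5034 - 1*5590)) + C) = -47194/((-7226 + (-5034 - 1*5590)) - 22356) = -47194/((-7226 + (-5034 - 5590)) - 22356) = -47194/((-7226 - 10624) - 22356) = -47194/(-17850 - 22356) = -47194/(-40206) = -47194*(-1/40206) = 23597/20103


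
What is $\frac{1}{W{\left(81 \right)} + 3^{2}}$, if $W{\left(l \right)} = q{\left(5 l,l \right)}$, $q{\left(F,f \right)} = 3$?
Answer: $\frac{1}{12} \approx 0.083333$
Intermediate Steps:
$W{\left(l \right)} = 3$
$\frac{1}{W{\left(81 \right)} + 3^{2}} = \frac{1}{3 + 3^{2}} = \frac{1}{3 + 9} = \frac{1}{12}$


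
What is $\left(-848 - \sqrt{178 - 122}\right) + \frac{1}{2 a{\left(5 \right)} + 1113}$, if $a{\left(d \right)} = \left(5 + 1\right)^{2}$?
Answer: $- \frac{1004879}{1185} - 2 \sqrt{14} \approx -855.48$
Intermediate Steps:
$a{\left(d \right)} = 36$ ($a{\left(d \right)} = 6^{2} = 36$)
$\left(-848 - \sqrt{178 - 122}\right) + \frac{1}{2 a{\left(5 \right)} + 1113} = \left(-848 - \sqrt{178 - 122}\right) + \frac{1}{2 \cdot 36 + 1113} = \left(-848 - \sqrt{56}\right) + \frac{1}{72 + 1113} = \left(-848 - 2 \sqrt{14}\right) + \frac{1}{1185} = - \frac{1004879}{1185} - 2 \sqrt{14}$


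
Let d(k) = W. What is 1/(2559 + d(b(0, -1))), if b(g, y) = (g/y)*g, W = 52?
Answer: 1/2611 ≈ 0.00038300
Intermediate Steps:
b(g, y) = g²/y
d(k) = 52
1/(2559 + d(b(0, -1))) = 1/(2559 + 52) = 1/2611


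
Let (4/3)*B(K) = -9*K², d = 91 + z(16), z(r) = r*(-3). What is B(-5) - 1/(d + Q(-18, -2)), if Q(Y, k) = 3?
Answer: -15527/92 ≈ -168.77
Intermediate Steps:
z(r) = -3*r
d = 43 (d = 91 - 3*16 = 91 - 48 = 43)
B(K) = -27*K²/4 (B(K) = 3*(-9*K²)/4 = -27*K²/4)
B(-5) - 1/(d + Q(-18, -2)) = -27/4*(-5)² - 1/(43 + 3) = -27/4*25 - 1/46 = -675/4 - 1*1/46 = -675/4 - 1/46 = -15527/92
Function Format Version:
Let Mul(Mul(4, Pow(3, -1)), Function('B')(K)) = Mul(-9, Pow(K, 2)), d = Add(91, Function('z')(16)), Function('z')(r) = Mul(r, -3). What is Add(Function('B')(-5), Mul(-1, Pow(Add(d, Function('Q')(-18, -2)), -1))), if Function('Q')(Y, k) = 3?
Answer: Rational(-15527, 92) ≈ -168.77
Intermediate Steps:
Function('z')(r) = Mul(-3, r)
d = 43 (d = Add(91, Mul(-3, 16)) = Add(91, -48) = 43)
Function('B')(K) = Mul(Rational(-27, 4), Pow(K, 2)) (Function('B')(K) = Mul(Rational(3, 4), Mul(-9, Pow(K, 2))) = Mul(Rational(-27, 4), Pow(K, 2)))
Add(Function('B')(-5), Mul(-1, Pow(Add(d, Function('Q')(-18, -2)), -1))) = Add(Mul(Rational(-27, 4), Pow(-5, 2)), Mul(-1, Pow(Add(43, 3), -1))) = Add(Mul(Rational(-27, 4), 25), Mul(-1, Pow(46, -1))) = Add(Rational(-675, 4), Mul(-1, Rational(1, 46))) = Add(Rational(-675, 4), Rational(-1, 46)) = Rational(-15527, 92)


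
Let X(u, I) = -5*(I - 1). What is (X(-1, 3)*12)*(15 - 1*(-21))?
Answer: -4320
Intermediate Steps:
X(u, I) = 5 - 5*I (X(u, I) = -5*(-1 + I) = 5 - 5*I)
(X(-1, 3)*12)*(15 - 1*(-21)) = ((5 - 5*3)*12)*(15 - 1*(-21)) = ((5 - 15)*12)*(15 + 21) = -10*12*36 = -120*36 = -4320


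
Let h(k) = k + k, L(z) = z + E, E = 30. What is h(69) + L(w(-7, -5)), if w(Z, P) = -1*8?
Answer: 160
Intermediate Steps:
w(Z, P) = -8
L(z) = 30 + z (L(z) = z + 30 = 30 + z)
h(k) = 2*k
h(69) + L(w(-7, -5)) = 2*69 + (30 - 8) = 138 + 22 = 160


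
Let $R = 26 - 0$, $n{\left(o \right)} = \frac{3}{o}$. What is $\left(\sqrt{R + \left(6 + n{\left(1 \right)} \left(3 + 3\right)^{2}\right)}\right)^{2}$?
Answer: $140$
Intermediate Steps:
$R = 26$ ($R = 26 + 0 = 26$)
$\left(\sqrt{R + \left(6 + n{\left(1 \right)} \left(3 + 3\right)^{2}\right)}\right)^{2} = \left(\sqrt{26 + \left(6 + \frac{3}{1} \left(3 + 3\right)^{2}\right)}\right)^{2} = \left(\sqrt{26 + \left(6 + 3 \cdot 1 \cdot 6^{2}\right)}\right)^{2} = \left(\sqrt{26 + \left(6 + 3 \cdot 36\right)}\right)^{2} = \left(\sqrt{26 + \left(6 + 108\right)}\right)^{2} = \left(\sqrt{26 + 114}\right)^{2} = \left(\sqrt{140}\right)^{2} = \left(2 \sqrt{35}\right)^{2} = 140$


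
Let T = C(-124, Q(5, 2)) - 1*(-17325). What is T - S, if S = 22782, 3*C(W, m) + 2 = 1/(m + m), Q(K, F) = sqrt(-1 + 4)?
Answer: -16373/3 + sqrt(3)/18 ≈ -5457.6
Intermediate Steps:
Q(K, F) = sqrt(3)
C(W, m) = -2/3 + 1/(6*m) (C(W, m) = -2/3 + 1/(3*(m + m)) = -2/3 + 1/(3*((2*m))) = -2/3 + (1/(2*m))/3 = -2/3 + 1/(6*m))
T = 17325 + sqrt(3)*(1 - 4*sqrt(3))/18 (T = (1 - 4*sqrt(3))/(6*(sqrt(3))) - 1*(-17325) = (sqrt(3)/3)*(1 - 4*sqrt(3))/6 + 17325 = sqrt(3)*(1 - 4*sqrt(3))/18 + 17325 = 17325 + sqrt(3)*(1 - 4*sqrt(3))/18 ≈ 17324.)
T - S = (51973/3 + sqrt(3)/18) - 1*22782 = (51973/3 + sqrt(3)/18) - 22782 = -16373/3 + sqrt(3)/18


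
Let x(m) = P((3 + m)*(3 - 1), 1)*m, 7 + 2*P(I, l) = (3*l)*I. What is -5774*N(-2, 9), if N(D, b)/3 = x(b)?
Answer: -5066685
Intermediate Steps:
P(I, l) = -7/2 + 3*I*l/2 (P(I, l) = -7/2 + ((3*l)*I)/2 = -7/2 + (3*I*l)/2 = -7/2 + 3*I*l/2)
x(m) = m*(11/2 + 3*m) (x(m) = (-7/2 + (3/2)*((3 + m)*(3 - 1))*1)*m = (-7/2 + (3/2)*((3 + m)*2)*1)*m = (-7/2 + (3/2)*(6 + 2*m)*1)*m = (-7/2 + (9 + 3*m))*m = (11/2 + 3*m)*m = m*(11/2 + 3*m))
N(D, b) = 3*b*(11 + 6*b)/2 (N(D, b) = 3*(b*(11 + 6*b)/2) = 3*b*(11 + 6*b)/2)
-5774*N(-2, 9) = -8661*9*(11 + 6*9) = -8661*9*(11 + 54) = -8661*9*65 = -5774*1755/2 = -5066685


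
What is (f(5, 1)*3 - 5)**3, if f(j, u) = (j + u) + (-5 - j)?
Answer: -4913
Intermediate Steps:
f(j, u) = -5 + u
(f(5, 1)*3 - 5)**3 = ((-5 + 1)*3 - 5)**3 = (-4*3 - 5)**3 = (-12 - 5)**3 = (-17)**3 = -4913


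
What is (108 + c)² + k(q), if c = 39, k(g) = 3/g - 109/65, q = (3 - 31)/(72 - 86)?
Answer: 2809147/130 ≈ 21609.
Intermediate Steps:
q = 2 (q = -28/(-14) = -28*(-1/14) = 2)
k(g) = -109/65 + 3/g (k(g) = 3/g - 109*1/65 = 3/g - 109/65 = -109/65 + 3/g)
(108 + c)² + k(q) = (108 + 39)² + (-109/65 + 3/2) = 147² + (-109/65 + 3*(½)) = 21609 + (-109/65 + 3/2) = 21609 - 23/130 = 2809147/130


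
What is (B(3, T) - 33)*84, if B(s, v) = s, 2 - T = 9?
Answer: -2520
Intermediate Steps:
T = -7 (T = 2 - 1*9 = 2 - 9 = -7)
(B(3, T) - 33)*84 = (3 - 33)*84 = -30*84 = -2520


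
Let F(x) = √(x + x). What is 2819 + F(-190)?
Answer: 2819 + 2*I*√95 ≈ 2819.0 + 19.494*I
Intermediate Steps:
F(x) = √2*√x (F(x) = √(2*x) = √2*√x)
2819 + F(-190) = 2819 + √2*√(-190) = 2819 + √2*(I*√190) = 2819 + 2*I*√95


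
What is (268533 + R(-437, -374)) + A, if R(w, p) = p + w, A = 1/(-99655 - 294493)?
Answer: 105522090855/394148 ≈ 2.6772e+5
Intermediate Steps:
A = -1/394148 (A = 1/(-394148) = -1/394148 ≈ -2.5371e-6)
(268533 + R(-437, -374)) + A = (268533 + (-374 - 437)) - 1/394148 = (268533 - 811) - 1/394148 = 267722 - 1/394148 = 105522090855/394148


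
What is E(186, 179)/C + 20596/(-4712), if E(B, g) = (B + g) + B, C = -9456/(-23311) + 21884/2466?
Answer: 227404169024/4134287255 ≈ 55.004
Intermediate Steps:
C = 266728210/28742463 (C = -9456*(-1/23311) + 21884*(1/2466) = 9456/23311 + 10942/1233 = 266728210/28742463 ≈ 9.2799)
E(B, g) = g + 2*B
E(186, 179)/C + 20596/(-4712) = (179 + 2*186)/(266728210/28742463) + 20596/(-4712) = (179 + 372)*(28742463/266728210) + 20596*(-1/4712) = 551*(28742463/266728210) - 271/62 = 15837097113/266728210 - 271/62 = 227404169024/4134287255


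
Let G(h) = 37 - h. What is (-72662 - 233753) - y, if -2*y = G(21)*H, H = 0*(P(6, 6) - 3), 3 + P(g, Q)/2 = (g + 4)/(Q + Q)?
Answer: -306415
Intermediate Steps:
P(g, Q) = -6 + (4 + g)/Q (P(g, Q) = -6 + 2*((g + 4)/(Q + Q)) = -6 + 2*((4 + g)/((2*Q))) = -6 + 2*((4 + g)*(1/(2*Q))) = -6 + 2*((4 + g)/(2*Q)) = -6 + (4 + g)/Q)
H = 0 (H = 0*((4 + 6 - 6*6)/6 - 3) = 0*((4 + 6 - 36)/6 - 3) = 0*((⅙)*(-26) - 3) = 0*(-13/3 - 3) = 0*(-22/3) = 0)
y = 0 (y = -(37 - 1*21)*0/2 = -(37 - 21)*0/2 = -8*0 = -½*0 = 0)
(-72662 - 233753) - y = (-72662 - 233753) - 1*0 = -306415 + 0 = -306415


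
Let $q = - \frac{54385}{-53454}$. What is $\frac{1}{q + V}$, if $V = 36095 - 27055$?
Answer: $\frac{53454}{483278545} \approx 0.00011061$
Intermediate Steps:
$V = 9040$ ($V = 36095 - 27055 = 9040$)
$q = \frac{54385}{53454}$ ($q = \left(-54385\right) \left(- \frac{1}{53454}\right) = \frac{54385}{53454} \approx 1.0174$)
$\frac{1}{q + V} = \frac{1}{\frac{54385}{53454} + 9040} = \frac{1}{\frac{483278545}{53454}} = \frac{53454}{483278545}$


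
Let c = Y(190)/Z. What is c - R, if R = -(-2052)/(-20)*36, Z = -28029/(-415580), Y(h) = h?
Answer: 912440572/140145 ≈ 6510.7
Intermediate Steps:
Z = 28029/415580 (Z = -28029*(-1/415580) = 28029/415580 ≈ 0.067446)
R = -18468/5 (R = -(-2052)*(-1)/20*36 = -27*19/5*36 = -513/5*36 = -18468/5 ≈ -3693.6)
c = 78960200/28029 (c = 190/(28029/415580) = 190*(415580/28029) = 78960200/28029 ≈ 2817.1)
c - R = 78960200/28029 - 1*(-18468/5) = 78960200/28029 + 18468/5 = 912440572/140145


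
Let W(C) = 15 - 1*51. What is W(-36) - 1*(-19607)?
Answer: 19571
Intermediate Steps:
W(C) = -36 (W(C) = 15 - 51 = -36)
W(-36) - 1*(-19607) = -36 - 1*(-19607) = -36 + 19607 = 19571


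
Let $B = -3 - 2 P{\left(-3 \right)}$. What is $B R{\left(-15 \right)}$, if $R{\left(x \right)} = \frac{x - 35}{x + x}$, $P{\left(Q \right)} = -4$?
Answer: $\frac{25}{3} \approx 8.3333$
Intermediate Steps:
$R{\left(x \right)} = \frac{-35 + x}{2 x}$
$B = 5$ ($B = -3 - -8 = -3 + 8 = 5$)
$B R{\left(-15 \right)} = 5 \frac{-35 - 15}{2 \left(-15\right)} = 5 \cdot \frac{1}{2} \left(- \frac{1}{15}\right) \left(-50\right) = 5 \cdot \frac{5}{3} = \frac{25}{3}$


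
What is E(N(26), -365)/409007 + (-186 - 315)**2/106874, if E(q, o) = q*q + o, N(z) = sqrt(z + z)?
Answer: 102627714445/43712214118 ≈ 2.3478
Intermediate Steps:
N(z) = sqrt(2)*sqrt(z) (N(z) = sqrt(2*z) = sqrt(2)*sqrt(z))
E(q, o) = o + q**2 (E(q, o) = q**2 + o = o + q**2)
E(N(26), -365)/409007 + (-186 - 315)**2/106874 = (-365 + (sqrt(2)*sqrt(26))**2)/409007 + (-186 - 315)**2/106874 = (-365 + (2*sqrt(13))**2)*(1/409007) + (-501)**2*(1/106874) = (-365 + 52)*(1/409007) + 251001*(1/106874) = -313*1/409007 + 251001/106874 = -313/409007 + 251001/106874 = 102627714445/43712214118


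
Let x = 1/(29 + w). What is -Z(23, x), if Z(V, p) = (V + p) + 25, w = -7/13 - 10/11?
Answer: -189263/3940 ≈ -48.036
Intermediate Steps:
w = -207/143 (w = -7*1/13 - 10*1/11 = -7/13 - 10/11 = -207/143 ≈ -1.4476)
x = 143/3940 (x = 1/(29 - 207/143) = 1/(3940/143) = 143/3940 ≈ 0.036294)
Z(V, p) = 25 + V + p
-Z(23, x) = -(25 + 23 + 143/3940) = -1*189263/3940 = -189263/3940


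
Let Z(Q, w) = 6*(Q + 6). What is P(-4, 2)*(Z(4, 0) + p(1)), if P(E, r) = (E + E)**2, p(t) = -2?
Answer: 3712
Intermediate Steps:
Z(Q, w) = 36 + 6*Q (Z(Q, w) = 6*(6 + Q) = 36 + 6*Q)
P(E, r) = 4*E**2 (P(E, r) = (2*E)**2 = 4*E**2)
P(-4, 2)*(Z(4, 0) + p(1)) = (4*(-4)**2)*((36 + 6*4) - 2) = (4*16)*((36 + 24) - 2) = 64*(60 - 2) = 64*58 = 3712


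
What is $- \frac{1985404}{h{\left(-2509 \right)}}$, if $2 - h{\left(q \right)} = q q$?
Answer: $\frac{1985404}{6295079} \approx 0.31539$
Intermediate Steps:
$h{\left(q \right)} = 2 - q^{2}$ ($h{\left(q \right)} = 2 - q q = 2 - q^{2}$)
$- \frac{1985404}{h{\left(-2509 \right)}} = - \frac{1985404}{2 - \left(-2509\right)^{2}} = - \frac{1985404}{2 - 6295081} = - \frac{1985404}{-6295079} = \left(-1985404\right) \left(- \frac{1}{6295079}\right) = \frac{1985404}{6295079}$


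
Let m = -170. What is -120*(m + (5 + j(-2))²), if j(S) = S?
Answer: 19320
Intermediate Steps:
-120*(m + (5 + j(-2))²) = -120*(-170 + (5 - 2)²) = -120*(-170 + 3²) = -120*(-170 + 9) = -120*(-161) = 19320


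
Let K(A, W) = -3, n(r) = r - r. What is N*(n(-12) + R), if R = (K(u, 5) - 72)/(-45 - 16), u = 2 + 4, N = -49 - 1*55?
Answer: -7800/61 ≈ -127.87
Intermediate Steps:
n(r) = 0
N = -104 (N = -49 - 55 = -104)
u = 6
R = 75/61 (R = (-3 - 72)/(-45 - 16) = -75/(-61) = -75*(-1/61) = 75/61 ≈ 1.2295)
N*(n(-12) + R) = -104*(0 + 75/61) = -104*75/61 = -7800/61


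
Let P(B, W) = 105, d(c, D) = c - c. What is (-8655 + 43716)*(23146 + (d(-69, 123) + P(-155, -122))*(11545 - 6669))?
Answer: 18762052686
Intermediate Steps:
d(c, D) = 0
(-8655 + 43716)*(23146 + (d(-69, 123) + P(-155, -122))*(11545 - 6669)) = (-8655 + 43716)*(23146 + (0 + 105)*(11545 - 6669)) = 35061*(23146 + 105*4876) = 35061*(23146 + 511980) = 35061*535126 = 18762052686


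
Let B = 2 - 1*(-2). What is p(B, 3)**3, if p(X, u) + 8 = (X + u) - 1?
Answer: -8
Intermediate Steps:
B = 4 (B = 2 + 2 = 4)
p(X, u) = -9 + X + u (p(X, u) = -8 + ((X + u) - 1) = -8 + (-1 + X + u) = -9 + X + u)
p(B, 3)**3 = (-9 + 4 + 3)**3 = (-2)**3 = -8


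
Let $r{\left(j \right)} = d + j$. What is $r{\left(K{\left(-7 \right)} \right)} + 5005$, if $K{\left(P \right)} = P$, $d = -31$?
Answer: $4967$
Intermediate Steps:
$r{\left(j \right)} = -31 + j$
$r{\left(K{\left(-7 \right)} \right)} + 5005 = \left(-31 - 7\right) + 5005 = -38 + 5005 = 4967$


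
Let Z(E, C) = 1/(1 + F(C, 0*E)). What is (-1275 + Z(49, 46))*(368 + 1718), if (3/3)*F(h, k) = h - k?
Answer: -125001464/47 ≈ -2.6596e+6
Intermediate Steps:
F(h, k) = h - k
Z(E, C) = 1/(1 + C) (Z(E, C) = 1/(1 + (C - 0*E)) = 1/(1 + (C - 1*0)) = 1/(1 + (C + 0)) = 1/(1 + C))
(-1275 + Z(49, 46))*(368 + 1718) = (-1275 + 1/(1 + 46))*(368 + 1718) = (-1275 + 1/47)*2086 = -59924/47*2086 = -125001464/47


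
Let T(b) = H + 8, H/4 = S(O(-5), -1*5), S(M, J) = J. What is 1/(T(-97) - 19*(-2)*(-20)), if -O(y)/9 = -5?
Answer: -1/772 ≈ -0.0012953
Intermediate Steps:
O(y) = 45 (O(y) = -9*(-5) = 45)
H = -20 (H = 4*(-1*5) = 4*(-5) = -20)
T(b) = -12 (T(b) = -20 + 8 = -12)
1/(T(-97) - 19*(-2)*(-20)) = 1/(-12 - 19*(-2)*(-20)) = 1/(-12 + 38*(-20)) = 1/(-12 - 760) = 1/(-772) = -1/772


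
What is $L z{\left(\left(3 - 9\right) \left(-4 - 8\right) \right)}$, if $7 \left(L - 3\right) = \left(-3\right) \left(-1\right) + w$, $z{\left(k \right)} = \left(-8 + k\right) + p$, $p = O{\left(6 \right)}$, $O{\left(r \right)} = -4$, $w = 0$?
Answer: $\frac{1440}{7} \approx 205.71$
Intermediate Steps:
$p = -4$
$z{\left(k \right)} = -12 + k$ ($z{\left(k \right)} = \left(-8 + k\right) - 4 = -12 + k$)
$L = \frac{24}{7}$ ($L = 3 + \frac{\left(-3\right) \left(-1\right) + 0}{7} = 3 + \frac{3 + 0}{7} = 3 + \frac{1}{7} \cdot 3 = 3 + \frac{3}{7} = \frac{24}{7} \approx 3.4286$)
$L z{\left(\left(3 - 9\right) \left(-4 - 8\right) \right)} = \frac{24 \left(-12 + \left(3 - 9\right) \left(-4 - 8\right)\right)}{7} = \frac{24 \left(-12 - -72\right)}{7} = \frac{24 \left(-12 + 72\right)}{7} = \frac{24}{7} \cdot 60 = \frac{1440}{7}$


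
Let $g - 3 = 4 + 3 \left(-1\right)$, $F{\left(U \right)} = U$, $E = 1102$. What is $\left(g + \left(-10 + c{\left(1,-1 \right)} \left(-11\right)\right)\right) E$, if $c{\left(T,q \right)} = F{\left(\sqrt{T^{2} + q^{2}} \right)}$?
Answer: $-6612 - 12122 \sqrt{2} \approx -23755.0$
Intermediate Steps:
$c{\left(T,q \right)} = \sqrt{T^{2} + q^{2}}$
$g = 4$ ($g = 3 + \left(4 + 3 \left(-1\right)\right) = 3 + \left(4 - 3\right) = 3 + 1 = 4$)
$\left(g + \left(-10 + c{\left(1,-1 \right)} \left(-11\right)\right)\right) E = \left(4 + \left(-10 + \sqrt{1^{2} + \left(-1\right)^{2}} \left(-11\right)\right)\right) 1102 = \left(4 + \left(-10 + \sqrt{1 + 1} \left(-11\right)\right)\right) 1102 = \left(4 + \left(-10 + \sqrt{2} \left(-11\right)\right)\right) 1102 = \left(4 - \left(10 + 11 \sqrt{2}\right)\right) 1102 = \left(-6 - 11 \sqrt{2}\right) 1102 = -6612 - 12122 \sqrt{2}$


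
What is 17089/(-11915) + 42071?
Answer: 501258876/11915 ≈ 42070.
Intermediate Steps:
17089/(-11915) + 42071 = 17089*(-1/11915) + 42071 = -17089/11915 + 42071 = 501258876/11915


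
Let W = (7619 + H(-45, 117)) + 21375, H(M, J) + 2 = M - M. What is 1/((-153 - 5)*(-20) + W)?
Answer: 1/32152 ≈ 3.1102e-5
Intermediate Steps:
H(M, J) = -2 (H(M, J) = -2 + (M - M) = -2 + 0 = -2)
W = 28992 (W = (7619 - 2) + 21375 = 7617 + 21375 = 28992)
1/((-153 - 5)*(-20) + W) = 1/((-153 - 5)*(-20) + 28992) = 1/(-158*(-20) + 28992) = 1/(3160 + 28992) = 1/32152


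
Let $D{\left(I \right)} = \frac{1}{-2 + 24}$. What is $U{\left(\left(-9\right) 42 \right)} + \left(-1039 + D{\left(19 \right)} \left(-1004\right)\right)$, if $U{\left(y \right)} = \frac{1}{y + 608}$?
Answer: $- \frac{2744119}{2530} \approx -1084.6$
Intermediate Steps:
$D{\left(I \right)} = \frac{1}{22}$
$U{\left(y \right)} = \frac{1}{608 + y}$
$U{\left(\left(-9\right) 42 \right)} + \left(-1039 + D{\left(19 \right)} \left(-1004\right)\right) = \frac{1}{608 - 378} + \left(-1039 + \frac{1}{22} \left(-1004\right)\right) = \frac{1}{608 - 378} - \frac{11931}{11} = \frac{1}{230} - \frac{11931}{11} = - \frac{2744119}{2530}$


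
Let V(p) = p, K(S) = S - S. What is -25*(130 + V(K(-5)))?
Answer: -3250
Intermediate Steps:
K(S) = 0
-25*(130 + V(K(-5))) = -25*(130 + 0) = -25*130 = -3250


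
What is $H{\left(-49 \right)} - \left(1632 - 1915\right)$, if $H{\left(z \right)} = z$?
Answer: $234$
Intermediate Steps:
$H{\left(-49 \right)} - \left(1632 - 1915\right) = -49 - \left(1632 - 1915\right) = -49 - -283 = -49 + 283 = 234$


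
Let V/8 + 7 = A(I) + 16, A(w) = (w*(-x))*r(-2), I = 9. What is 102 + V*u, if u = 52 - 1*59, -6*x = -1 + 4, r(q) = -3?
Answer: 354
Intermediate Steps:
x = -1/2 (x = -(-1 + 4)/6 = -1/6*3 = -1/2 ≈ -0.50000)
u = -7 (u = 52 - 59 = -7)
A(w) = -3*w/2 (A(w) = (w*(-1*(-1/2)))*(-3) = (w*(1/2))*(-3) = (w/2)*(-3) = -3*w/2)
V = -36 (V = -56 + 8*(-3/2*9 + 16) = -56 + 8*(-27/2 + 16) = -56 + 8*(5/2) = -56 + 20 = -36)
102 + V*u = 102 - 36*(-7) = 102 + 252 = 354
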